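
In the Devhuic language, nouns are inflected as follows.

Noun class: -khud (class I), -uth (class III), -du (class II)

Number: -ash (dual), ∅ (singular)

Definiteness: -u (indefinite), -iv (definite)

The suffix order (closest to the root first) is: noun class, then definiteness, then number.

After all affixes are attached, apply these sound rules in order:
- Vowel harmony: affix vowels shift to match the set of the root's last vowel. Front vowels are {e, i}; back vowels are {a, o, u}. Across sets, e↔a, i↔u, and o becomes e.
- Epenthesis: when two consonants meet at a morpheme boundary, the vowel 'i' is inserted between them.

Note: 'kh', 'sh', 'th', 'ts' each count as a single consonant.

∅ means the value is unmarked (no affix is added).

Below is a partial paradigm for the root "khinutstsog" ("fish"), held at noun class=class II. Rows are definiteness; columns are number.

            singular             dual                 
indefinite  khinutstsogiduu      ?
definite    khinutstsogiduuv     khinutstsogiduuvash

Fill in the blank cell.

Attach noun class class II -du → khinutstsogdu.
Attach definiteness indefinite -u → khinutstsogduu.
Attach number dual -ash → khinutstsogduuash.
Vowel harmony: no change.
Apply epenthesis: khinutstsogduuash → khinutstsogiduuash.

khinutstsogiduuash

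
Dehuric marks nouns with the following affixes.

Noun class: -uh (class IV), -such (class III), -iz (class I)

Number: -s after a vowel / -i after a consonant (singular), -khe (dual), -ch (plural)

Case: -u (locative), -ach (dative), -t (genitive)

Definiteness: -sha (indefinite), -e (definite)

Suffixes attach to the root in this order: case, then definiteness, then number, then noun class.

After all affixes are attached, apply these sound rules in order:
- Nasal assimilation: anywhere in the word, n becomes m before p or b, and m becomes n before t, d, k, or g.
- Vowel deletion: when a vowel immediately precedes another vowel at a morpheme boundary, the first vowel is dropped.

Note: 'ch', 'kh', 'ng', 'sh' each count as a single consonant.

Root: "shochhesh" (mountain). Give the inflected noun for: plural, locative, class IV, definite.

shochheshechuh

Attach case locative -u → shochheshu.
Attach definiteness definite -e → shochheshue.
Attach number plural -ch → shochheshuech.
Attach noun class class IV -uh → shochheshuechuh.
Nasal assimilation: no change.
Apply vowel deletion: shochheshuechuh → shochheshechuh.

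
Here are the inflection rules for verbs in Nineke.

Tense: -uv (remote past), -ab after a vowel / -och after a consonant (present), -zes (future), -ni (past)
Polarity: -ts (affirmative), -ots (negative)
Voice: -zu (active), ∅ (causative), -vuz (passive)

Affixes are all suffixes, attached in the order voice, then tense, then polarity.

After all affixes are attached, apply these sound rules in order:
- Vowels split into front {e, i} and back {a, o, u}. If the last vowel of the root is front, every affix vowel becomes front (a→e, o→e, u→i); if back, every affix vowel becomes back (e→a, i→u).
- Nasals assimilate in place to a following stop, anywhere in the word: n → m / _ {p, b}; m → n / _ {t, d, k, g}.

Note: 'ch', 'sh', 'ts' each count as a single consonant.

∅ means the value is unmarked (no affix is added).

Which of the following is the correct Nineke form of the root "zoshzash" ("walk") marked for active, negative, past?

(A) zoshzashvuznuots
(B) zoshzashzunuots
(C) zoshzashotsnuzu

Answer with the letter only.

B

Attach voice active -zu → zoshzashzu.
Attach tense past -ni → zoshzashzuni.
Attach polarity negative -ots → zoshzashzuniots.
Apply vowel harmony: zoshzashzuniots → zoshzashzunuots.
Nasal assimilation: no change.
So the correct form is zoshzashzunuots, option (B).
(C) zoshzashotsnuzu is wrong: it has the affixes in the wrong order.
(A) zoshzashvuznuots is wrong: it uses passive instead of active for voice.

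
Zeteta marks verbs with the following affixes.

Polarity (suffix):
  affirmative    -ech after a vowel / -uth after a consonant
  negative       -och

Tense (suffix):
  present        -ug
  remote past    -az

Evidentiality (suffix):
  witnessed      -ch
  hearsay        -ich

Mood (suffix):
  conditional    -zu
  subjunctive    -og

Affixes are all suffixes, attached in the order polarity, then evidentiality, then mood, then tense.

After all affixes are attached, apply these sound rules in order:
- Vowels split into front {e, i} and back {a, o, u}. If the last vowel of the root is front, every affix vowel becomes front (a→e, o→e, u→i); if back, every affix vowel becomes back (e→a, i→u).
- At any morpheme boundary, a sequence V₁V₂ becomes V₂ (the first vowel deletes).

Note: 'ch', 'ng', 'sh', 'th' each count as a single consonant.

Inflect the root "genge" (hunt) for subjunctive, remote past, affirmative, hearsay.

Attach polarity affirmative -ech (after vowel 'e') → gengeech.
Attach evidentiality hearsay -ich → gengeechich.
Attach mood subjunctive -og → gengeechichog.
Attach tense remote past -az → gengeechichogaz.
Apply vowel harmony: gengeechichogaz → gengeechichegez.
Apply vowel deletion: gengeechichegez → gengechichegez.

gengechichegez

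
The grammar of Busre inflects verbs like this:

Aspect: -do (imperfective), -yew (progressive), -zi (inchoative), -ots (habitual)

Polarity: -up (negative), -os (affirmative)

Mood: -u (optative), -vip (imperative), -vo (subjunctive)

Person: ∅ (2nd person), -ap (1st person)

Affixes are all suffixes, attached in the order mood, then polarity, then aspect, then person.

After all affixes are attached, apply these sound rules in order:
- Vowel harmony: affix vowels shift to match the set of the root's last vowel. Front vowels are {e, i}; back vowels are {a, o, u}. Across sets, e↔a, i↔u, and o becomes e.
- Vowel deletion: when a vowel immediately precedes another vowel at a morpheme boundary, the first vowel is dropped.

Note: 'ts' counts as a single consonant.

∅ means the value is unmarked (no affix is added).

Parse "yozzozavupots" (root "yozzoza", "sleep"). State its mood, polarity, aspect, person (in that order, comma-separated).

subjunctive, negative, habitual, 2nd person

Segment: yozzoza-vo-up-ots.
mood: -vo → subjunctive.
polarity: -up → negative.
aspect: -ots → habitual.
person: ∅ → 2nd person.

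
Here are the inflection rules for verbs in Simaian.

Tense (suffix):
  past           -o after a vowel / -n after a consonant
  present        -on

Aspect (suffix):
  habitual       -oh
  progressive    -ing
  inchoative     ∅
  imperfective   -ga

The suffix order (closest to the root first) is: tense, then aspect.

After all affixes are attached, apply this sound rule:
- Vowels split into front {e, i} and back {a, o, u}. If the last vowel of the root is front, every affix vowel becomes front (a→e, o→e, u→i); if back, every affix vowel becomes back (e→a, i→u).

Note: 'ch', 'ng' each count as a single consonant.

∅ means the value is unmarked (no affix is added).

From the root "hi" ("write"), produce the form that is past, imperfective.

Attach tense past -o (after vowel 'i') → hio.
Attach aspect imperfective -ga → hioga.
Apply vowel harmony: hioga → hiege.

hiege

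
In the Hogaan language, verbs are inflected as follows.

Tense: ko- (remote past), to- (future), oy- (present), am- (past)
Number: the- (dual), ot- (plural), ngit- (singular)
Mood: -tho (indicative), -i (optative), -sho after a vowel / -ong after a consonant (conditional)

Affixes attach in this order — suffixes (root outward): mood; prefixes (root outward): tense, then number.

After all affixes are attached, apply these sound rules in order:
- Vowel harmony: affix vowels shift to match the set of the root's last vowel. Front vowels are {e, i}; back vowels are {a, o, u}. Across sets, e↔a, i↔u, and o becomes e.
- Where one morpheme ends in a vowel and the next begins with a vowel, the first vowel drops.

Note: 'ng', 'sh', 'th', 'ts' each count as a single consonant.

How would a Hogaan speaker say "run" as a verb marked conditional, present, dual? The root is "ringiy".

theyringiyeng

Attach tense present oy- → oyringiy.
Attach number dual the- → theoyringiy.
Attach mood conditional -ong (after consonant 'y') → theoyringiyong.
Apply vowel harmony: theoyringiyong → theeyringiyeng.
Apply vowel deletion: theeyringiyeng → theyringiyeng.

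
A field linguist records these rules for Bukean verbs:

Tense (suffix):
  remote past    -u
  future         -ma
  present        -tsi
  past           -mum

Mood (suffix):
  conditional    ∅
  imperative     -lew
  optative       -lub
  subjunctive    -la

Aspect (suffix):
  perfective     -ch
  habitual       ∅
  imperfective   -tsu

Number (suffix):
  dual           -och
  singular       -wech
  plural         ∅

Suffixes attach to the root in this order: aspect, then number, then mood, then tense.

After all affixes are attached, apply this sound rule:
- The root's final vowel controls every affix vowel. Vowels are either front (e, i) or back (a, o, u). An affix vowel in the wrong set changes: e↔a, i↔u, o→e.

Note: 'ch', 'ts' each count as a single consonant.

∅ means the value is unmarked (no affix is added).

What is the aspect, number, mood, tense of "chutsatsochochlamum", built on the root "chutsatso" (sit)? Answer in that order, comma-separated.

perfective, dual, subjunctive, past

Segment: chutsatso-ch-och-la-mum.
aspect: -ch → perfective.
number: -och → dual.
mood: -la → subjunctive.
tense: -mum → past.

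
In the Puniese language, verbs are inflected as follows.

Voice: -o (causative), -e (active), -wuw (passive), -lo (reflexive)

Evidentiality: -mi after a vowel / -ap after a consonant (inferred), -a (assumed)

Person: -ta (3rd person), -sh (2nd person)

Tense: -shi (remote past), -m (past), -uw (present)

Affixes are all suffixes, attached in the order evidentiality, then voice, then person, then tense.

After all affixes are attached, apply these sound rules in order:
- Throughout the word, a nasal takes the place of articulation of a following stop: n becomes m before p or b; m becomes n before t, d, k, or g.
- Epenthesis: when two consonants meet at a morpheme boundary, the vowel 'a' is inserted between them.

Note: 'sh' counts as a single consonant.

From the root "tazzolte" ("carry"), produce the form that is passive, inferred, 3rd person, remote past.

Attach evidentiality inferred -mi (after vowel 'e') → tazzoltemi.
Attach voice passive -wuw → tazzoltemiwuw.
Attach person 3rd person -ta → tazzoltemiwuwta.
Attach tense remote past -shi → tazzoltemiwuwtashi.
Nasal assimilation: no change.
Apply epenthesis: tazzoltemiwuwtashi → tazzoltemiwuwatashi.

tazzoltemiwuwatashi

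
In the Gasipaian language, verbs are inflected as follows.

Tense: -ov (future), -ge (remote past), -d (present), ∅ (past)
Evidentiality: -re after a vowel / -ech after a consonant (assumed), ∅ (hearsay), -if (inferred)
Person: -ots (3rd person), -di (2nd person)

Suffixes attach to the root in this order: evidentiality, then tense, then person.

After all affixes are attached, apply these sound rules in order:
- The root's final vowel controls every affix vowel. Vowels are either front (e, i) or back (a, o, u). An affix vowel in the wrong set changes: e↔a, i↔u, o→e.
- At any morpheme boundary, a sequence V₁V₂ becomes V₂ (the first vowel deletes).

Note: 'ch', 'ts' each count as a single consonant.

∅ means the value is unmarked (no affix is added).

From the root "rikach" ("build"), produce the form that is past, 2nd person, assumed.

Attach evidentiality assumed -ech (after consonant 'ch') → rikachech.
tense = past: zero marking, form stays rikachech.
Attach person 2nd person -di → rikachechdi.
Apply vowel harmony: rikachechdi → rikachachdu.
Vowel deletion: no change.

rikachachdu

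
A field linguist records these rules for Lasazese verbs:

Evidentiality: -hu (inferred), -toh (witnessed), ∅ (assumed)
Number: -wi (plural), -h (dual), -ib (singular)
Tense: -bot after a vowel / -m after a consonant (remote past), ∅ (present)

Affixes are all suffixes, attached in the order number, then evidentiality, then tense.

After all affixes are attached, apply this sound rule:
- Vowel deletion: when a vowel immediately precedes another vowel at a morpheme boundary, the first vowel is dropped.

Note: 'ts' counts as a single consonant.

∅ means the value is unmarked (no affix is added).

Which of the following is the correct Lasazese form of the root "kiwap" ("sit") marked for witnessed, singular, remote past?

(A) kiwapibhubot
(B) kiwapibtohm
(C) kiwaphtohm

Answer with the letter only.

B

Attach number singular -ib → kiwapib.
Attach evidentiality witnessed -toh → kiwapibtoh.
Attach tense remote past -m (after consonant 'h') → kiwapibtohm.
Vowel deletion: no change.
So the correct form is kiwapibtohm, option (B).
(A) kiwapibhubot is wrong: it uses inferred instead of witnessed for evidentiality.
(C) kiwaphtohm is wrong: it uses dual instead of singular for number.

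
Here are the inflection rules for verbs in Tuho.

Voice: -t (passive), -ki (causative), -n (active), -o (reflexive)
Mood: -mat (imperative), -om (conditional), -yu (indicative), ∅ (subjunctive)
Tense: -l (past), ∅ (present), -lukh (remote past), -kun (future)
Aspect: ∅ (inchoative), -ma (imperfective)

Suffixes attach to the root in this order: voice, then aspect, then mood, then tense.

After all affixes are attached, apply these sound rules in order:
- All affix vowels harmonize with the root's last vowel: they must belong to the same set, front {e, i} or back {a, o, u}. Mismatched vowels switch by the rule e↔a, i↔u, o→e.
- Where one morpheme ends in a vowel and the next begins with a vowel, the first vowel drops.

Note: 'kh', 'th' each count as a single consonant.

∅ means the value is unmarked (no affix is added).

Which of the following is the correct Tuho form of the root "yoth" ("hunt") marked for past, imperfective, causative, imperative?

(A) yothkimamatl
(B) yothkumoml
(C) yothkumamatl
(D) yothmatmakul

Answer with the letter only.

Attach voice causative -ki → yothki.
Attach aspect imperfective -ma → yothkima.
Attach mood imperative -mat → yothkimamat.
Attach tense past -l → yothkimamatl.
Apply vowel harmony: yothkimamatl → yothkumamatl.
Vowel deletion: no change.
So the correct form is yothkumamatl, option (C).
(B) yothkumoml is wrong: it uses conditional instead of imperative for mood.
(D) yothmatmakul is wrong: it has the affixes in the wrong order.
(A) yothkimamatl is wrong: it fails to apply the sound rule(s).

C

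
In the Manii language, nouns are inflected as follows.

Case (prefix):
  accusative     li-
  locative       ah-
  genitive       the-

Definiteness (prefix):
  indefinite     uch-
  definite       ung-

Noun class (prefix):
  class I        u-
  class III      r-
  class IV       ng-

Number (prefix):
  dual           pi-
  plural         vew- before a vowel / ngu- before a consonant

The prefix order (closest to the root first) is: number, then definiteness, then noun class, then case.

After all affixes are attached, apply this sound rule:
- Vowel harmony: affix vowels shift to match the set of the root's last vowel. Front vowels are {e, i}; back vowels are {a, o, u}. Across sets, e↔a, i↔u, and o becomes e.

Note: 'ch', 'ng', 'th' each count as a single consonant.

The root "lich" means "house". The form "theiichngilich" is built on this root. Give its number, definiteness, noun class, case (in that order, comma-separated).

plural, indefinite, class I, genitive

Segment: the-u-uch-ngu-lich.
number: vew/ngu- → plural.
definiteness: uch- → indefinite.
noun class: u- → class I.
case: the- → genitive.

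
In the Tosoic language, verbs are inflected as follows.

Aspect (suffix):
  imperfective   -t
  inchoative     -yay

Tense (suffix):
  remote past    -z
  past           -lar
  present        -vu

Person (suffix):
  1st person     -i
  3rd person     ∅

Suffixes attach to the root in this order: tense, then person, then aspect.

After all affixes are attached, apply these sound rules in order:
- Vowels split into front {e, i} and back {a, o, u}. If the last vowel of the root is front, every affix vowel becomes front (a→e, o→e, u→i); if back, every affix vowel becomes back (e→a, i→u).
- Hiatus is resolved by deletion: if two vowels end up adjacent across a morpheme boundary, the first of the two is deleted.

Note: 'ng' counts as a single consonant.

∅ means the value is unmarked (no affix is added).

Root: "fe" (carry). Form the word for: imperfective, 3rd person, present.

Attach tense present -vu → fevu.
person = 3rd person: zero marking, form stays fevu.
Attach aspect imperfective -t → fevut.
Apply vowel harmony: fevut → fevit.
Vowel deletion: no change.

fevit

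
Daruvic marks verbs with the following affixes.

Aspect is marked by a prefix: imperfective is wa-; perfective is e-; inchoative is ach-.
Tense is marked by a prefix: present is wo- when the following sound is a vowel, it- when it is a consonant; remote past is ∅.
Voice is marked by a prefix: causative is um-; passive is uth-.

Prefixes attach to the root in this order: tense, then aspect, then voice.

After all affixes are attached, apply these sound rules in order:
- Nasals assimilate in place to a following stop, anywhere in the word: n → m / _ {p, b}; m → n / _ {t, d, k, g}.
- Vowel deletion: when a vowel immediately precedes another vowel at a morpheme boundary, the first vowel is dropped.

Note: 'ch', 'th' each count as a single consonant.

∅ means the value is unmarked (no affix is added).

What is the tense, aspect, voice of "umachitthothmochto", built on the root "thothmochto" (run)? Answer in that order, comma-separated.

present, inchoative, causative

Segment: um-ach-it-thothmochto.
tense: wo/it- → present.
aspect: ach- → inchoative.
voice: um- → causative.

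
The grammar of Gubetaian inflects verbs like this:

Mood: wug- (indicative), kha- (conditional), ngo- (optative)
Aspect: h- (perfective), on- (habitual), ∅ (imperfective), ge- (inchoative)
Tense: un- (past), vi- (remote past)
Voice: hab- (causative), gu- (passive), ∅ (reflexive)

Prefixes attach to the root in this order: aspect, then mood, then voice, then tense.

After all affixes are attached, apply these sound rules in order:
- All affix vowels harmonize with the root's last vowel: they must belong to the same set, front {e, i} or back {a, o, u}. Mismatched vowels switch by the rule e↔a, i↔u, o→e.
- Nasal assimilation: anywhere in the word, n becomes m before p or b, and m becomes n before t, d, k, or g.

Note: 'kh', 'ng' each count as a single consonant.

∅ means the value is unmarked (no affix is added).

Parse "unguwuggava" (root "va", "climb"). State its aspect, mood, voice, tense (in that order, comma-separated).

inchoative, indicative, passive, past

Segment: un-gu-wug-ge-va.
aspect: ge- → inchoative.
mood: wug- → indicative.
voice: gu- → passive.
tense: un- → past.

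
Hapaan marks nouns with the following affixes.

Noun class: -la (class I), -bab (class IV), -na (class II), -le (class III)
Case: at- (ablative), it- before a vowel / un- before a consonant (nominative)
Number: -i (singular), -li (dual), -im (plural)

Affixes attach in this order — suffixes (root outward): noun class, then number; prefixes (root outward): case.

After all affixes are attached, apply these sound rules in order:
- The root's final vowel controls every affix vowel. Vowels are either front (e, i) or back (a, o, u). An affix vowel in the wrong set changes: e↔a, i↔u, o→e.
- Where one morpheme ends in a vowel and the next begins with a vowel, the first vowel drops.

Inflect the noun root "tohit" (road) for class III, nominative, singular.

intohitli

Attach noun class class III -le → tohitle.
Attach case nominative un- (before consonant 't') → untohitle.
Attach number singular -i → untohitlei.
Apply vowel harmony: untohitlei → intohitlei.
Apply vowel deletion: intohitlei → intohitli.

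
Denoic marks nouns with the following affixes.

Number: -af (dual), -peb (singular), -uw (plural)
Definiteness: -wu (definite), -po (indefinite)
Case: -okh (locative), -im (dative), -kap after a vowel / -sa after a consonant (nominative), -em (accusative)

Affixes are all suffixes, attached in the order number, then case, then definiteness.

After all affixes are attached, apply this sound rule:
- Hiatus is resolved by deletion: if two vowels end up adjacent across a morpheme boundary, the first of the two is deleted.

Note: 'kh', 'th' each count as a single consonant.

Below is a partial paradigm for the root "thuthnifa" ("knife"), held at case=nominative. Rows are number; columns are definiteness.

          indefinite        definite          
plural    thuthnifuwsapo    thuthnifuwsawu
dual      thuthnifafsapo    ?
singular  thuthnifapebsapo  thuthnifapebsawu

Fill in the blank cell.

Attach number dual -af → thuthnifaaf.
Attach case nominative -sa (after consonant 'f') → thuthnifaafsa.
Attach definiteness definite -wu → thuthnifaafsawu.
Apply vowel deletion: thuthnifaafsawu → thuthnifafsawu.

thuthnifafsawu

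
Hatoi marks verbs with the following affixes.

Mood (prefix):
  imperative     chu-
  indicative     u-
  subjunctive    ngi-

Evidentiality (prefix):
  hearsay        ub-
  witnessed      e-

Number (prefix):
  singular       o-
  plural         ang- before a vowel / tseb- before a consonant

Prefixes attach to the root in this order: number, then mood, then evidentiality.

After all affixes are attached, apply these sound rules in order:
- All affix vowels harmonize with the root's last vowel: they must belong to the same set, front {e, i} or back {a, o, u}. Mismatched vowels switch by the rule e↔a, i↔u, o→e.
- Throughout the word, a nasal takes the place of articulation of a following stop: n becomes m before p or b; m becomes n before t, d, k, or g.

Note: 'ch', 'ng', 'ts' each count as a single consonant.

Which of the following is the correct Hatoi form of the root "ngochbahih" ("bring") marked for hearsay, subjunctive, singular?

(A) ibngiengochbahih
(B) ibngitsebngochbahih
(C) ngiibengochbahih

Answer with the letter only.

A

Attach number singular o- → ongochbahih.
Attach mood subjunctive ngi- → ngiongochbahih.
Attach evidentiality hearsay ub- → ubngiongochbahih.
Apply vowel harmony: ubngiongochbahih → ibngiengochbahih.
Nasal assimilation: no change.
So the correct form is ibngiengochbahih, option (A).
(B) ibngitsebngochbahih is wrong: it uses plural instead of singular for number.
(C) ngiibengochbahih is wrong: it has the affixes in the wrong order.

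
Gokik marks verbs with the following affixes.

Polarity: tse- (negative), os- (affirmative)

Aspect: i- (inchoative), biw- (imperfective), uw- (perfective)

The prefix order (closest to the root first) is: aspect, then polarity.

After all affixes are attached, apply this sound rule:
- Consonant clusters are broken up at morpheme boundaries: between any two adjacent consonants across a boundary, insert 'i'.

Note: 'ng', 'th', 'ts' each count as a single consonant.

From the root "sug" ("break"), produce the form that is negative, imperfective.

Attach aspect imperfective biw- → biwsug.
Attach polarity negative tse- → tsebiwsug.
Apply epenthesis: tsebiwsug → tsebiwisug.

tsebiwisug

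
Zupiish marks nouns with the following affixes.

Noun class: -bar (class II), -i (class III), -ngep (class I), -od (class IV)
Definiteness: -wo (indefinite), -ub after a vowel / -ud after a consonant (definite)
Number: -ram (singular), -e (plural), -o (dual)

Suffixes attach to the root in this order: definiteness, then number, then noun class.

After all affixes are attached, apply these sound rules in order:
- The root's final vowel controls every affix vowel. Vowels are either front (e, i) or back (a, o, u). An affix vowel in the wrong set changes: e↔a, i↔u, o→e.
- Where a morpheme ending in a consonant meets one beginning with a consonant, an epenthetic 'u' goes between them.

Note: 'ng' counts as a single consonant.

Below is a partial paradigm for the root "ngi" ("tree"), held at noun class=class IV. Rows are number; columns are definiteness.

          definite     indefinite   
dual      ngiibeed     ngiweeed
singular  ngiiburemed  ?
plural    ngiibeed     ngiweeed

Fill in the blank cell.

Attach definiteness indefinite -wo → ngiwo.
Attach number singular -ram → ngiworam.
Attach noun class class IV -od → ngiworamod.
Apply vowel harmony: ngiworamod → ngiweremed.
Epenthesis: no change.

ngiweremed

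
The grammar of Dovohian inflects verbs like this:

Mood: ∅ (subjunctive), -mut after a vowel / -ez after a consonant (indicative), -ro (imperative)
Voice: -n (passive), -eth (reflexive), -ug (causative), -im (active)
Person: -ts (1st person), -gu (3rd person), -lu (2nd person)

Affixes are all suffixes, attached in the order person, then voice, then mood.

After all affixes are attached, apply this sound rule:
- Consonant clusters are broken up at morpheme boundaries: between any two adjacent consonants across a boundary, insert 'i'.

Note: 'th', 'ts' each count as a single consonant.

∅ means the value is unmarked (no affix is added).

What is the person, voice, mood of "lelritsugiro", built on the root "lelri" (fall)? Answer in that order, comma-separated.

1st person, causative, imperative

Segment: lelri-ts-ug-ro.
person: -ts → 1st person.
voice: -ug → causative.
mood: -ro → imperative.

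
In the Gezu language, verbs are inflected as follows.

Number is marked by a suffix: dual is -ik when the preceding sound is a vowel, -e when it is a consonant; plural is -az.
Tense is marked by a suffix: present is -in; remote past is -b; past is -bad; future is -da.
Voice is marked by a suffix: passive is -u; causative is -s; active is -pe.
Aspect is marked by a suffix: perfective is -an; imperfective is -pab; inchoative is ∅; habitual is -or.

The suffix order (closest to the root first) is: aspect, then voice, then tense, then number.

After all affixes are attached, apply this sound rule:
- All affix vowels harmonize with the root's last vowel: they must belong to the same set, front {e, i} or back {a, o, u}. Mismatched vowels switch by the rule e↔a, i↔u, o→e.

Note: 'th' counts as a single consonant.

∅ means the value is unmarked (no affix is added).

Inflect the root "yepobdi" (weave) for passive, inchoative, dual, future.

aspect = inchoative: zero marking, form stays yepobdi.
Attach voice passive -u → yepobdiu.
Attach tense future -da → yepobdiuda.
Attach number dual -ik (after vowel 'a') → yepobdiudaik.
Apply vowel harmony: yepobdiudaik → yepobdiideik.

yepobdiideik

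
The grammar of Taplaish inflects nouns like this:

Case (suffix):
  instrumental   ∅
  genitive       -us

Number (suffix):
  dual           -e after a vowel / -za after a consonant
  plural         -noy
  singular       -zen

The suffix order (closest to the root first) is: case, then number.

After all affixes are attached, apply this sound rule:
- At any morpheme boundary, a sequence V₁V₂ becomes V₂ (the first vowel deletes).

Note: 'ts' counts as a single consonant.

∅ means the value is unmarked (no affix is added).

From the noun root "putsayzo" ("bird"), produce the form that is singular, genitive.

putsayzuszen

Attach case genitive -us → putsayzous.
Attach number singular -zen → putsayzouszen.
Apply vowel deletion: putsayzouszen → putsayzuszen.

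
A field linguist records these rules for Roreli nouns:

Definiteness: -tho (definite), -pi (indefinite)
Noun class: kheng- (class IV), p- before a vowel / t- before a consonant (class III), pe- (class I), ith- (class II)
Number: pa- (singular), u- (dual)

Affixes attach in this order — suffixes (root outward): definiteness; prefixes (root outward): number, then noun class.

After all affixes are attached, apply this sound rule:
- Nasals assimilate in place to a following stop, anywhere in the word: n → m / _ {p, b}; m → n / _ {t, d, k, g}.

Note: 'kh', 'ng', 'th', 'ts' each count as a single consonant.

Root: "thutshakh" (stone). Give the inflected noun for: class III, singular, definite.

tpathutshakhtho

Attach number singular pa- → pathutshakh.
Attach noun class class III t- (before consonant 'p') → tpathutshakh.
Attach definiteness definite -tho → tpathutshakhtho.
Nasal assimilation: no change.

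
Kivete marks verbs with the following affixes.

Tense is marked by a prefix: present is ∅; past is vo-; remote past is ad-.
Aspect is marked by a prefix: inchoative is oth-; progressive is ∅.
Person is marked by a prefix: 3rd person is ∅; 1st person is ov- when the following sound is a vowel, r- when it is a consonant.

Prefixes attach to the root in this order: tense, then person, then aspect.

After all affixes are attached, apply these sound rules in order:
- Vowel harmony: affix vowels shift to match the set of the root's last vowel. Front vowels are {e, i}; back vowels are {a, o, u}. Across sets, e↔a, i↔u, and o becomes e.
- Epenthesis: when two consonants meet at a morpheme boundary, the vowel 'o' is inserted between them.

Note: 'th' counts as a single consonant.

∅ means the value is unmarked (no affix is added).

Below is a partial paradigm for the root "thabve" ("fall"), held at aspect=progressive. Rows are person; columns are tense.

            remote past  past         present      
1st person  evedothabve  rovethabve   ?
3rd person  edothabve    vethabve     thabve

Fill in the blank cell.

tense = present: zero marking, form stays thabve.
Attach person 1st person r- (before consonant 'th') → rthabve.
aspect = progressive: zero marking, form stays rthabve.
Vowel harmony: no change.
Apply epenthesis: rthabve → rothabve.

rothabve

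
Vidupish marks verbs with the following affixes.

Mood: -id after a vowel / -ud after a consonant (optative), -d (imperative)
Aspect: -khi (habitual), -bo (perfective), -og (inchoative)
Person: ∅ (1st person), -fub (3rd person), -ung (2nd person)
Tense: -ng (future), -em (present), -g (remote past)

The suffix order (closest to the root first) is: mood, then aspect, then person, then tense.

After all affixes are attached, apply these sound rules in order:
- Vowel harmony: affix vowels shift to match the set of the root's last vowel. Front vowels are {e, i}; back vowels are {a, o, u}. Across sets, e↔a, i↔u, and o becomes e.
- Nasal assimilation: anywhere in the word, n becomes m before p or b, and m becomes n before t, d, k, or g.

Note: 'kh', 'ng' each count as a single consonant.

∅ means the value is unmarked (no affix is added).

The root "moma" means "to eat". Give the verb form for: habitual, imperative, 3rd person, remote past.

momadkhufubg

Attach mood imperative -d → momad.
Attach aspect habitual -khi → momadkhi.
Attach person 3rd person -fub → momadkhifub.
Attach tense remote past -g → momadkhifubg.
Apply vowel harmony: momadkhifubg → momadkhufubg.
Nasal assimilation: no change.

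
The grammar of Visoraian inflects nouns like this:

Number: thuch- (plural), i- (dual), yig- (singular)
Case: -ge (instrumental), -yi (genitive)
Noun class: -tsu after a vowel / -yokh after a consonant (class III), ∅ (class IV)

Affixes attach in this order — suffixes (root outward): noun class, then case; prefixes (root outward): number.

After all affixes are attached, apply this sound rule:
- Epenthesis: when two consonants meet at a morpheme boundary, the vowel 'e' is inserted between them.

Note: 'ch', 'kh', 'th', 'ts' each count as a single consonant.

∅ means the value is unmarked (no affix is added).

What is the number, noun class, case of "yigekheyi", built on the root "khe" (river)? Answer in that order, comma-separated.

singular, class IV, genitive

Segment: yig-khe-yi.
number: yig- → singular.
noun class: ∅ → class IV.
case: -yi → genitive.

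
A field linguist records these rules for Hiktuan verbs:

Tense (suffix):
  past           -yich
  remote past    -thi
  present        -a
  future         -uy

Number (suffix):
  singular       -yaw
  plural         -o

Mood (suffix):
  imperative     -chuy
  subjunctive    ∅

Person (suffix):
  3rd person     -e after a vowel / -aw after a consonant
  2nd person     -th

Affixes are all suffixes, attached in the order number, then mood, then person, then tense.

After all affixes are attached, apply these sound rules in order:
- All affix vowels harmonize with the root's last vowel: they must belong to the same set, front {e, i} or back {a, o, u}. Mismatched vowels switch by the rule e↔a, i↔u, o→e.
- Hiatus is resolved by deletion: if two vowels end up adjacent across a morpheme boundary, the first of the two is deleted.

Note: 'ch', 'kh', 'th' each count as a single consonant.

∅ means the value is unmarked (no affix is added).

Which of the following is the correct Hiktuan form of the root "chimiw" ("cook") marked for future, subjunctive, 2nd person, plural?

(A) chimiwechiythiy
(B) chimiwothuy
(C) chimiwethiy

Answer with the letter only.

C

Attach number plural -o → chimiwo.
mood = subjunctive: zero marking, form stays chimiwo.
Attach person 2nd person -th → chimiwoth.
Attach tense future -uy → chimiwothuy.
Apply vowel harmony: chimiwothuy → chimiwethiy.
Vowel deletion: no change.
So the correct form is chimiwethiy, option (C).
(A) chimiwechiythiy is wrong: it uses imperative instead of subjunctive for mood.
(B) chimiwothuy is wrong: it fails to apply the sound rule(s).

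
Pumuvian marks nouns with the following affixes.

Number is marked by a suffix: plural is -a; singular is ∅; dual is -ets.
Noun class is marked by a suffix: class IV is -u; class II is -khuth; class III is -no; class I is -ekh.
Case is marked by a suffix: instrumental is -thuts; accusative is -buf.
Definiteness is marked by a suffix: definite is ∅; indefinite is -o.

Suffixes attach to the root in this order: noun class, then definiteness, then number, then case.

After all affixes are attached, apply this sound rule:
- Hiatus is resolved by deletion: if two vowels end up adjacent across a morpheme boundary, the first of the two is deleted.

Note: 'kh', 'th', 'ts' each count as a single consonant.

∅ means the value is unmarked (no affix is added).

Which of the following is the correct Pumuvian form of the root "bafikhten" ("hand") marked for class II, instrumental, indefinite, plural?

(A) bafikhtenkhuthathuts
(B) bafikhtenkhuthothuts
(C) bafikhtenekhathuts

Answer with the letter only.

A

Attach noun class class II -khuth → bafikhtenkhuth.
Attach definiteness indefinite -o → bafikhtenkhutho.
Attach number plural -a → bafikhtenkhuthoa.
Attach case instrumental -thuts → bafikhtenkhuthoathuts.
Apply vowel deletion: bafikhtenkhuthoathuts → bafikhtenkhuthathuts.
So the correct form is bafikhtenkhuthathuts, option (A).
(B) bafikhtenkhuthothuts is wrong: it uses singular instead of plural for number.
(C) bafikhtenekhathuts is wrong: it uses class I instead of class II for noun class.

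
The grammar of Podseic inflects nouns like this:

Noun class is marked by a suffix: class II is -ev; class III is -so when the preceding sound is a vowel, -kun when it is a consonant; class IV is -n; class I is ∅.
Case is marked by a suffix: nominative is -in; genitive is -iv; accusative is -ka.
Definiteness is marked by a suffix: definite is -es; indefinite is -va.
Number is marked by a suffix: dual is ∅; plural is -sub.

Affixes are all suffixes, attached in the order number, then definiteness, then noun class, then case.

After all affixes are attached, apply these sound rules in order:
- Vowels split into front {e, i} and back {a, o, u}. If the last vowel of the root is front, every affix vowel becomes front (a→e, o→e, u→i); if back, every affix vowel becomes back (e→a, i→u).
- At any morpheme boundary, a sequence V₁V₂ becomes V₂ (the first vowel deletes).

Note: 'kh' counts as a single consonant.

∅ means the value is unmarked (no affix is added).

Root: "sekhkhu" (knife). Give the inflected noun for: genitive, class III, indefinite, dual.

sekhkhuvasuv

number = dual: zero marking, form stays sekhkhu.
Attach definiteness indefinite -va → sekhkhuva.
Attach noun class class III -so (after vowel 'a') → sekhkhuvaso.
Attach case genitive -iv → sekhkhuvasoiv.
Apply vowel harmony: sekhkhuvasoiv → sekhkhuvasouv.
Apply vowel deletion: sekhkhuvasouv → sekhkhuvasuv.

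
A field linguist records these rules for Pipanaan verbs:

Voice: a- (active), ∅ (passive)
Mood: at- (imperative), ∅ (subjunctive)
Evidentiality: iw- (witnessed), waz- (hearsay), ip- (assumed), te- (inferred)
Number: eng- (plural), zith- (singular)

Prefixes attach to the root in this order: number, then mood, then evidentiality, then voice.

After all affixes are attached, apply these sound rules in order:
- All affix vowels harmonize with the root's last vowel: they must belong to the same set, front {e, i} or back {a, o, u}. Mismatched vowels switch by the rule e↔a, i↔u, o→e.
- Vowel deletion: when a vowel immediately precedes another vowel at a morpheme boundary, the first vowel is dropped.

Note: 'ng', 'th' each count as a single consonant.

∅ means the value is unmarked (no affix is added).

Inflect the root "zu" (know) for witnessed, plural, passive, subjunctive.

Attach number plural eng- → engzu.
mood = subjunctive: zero marking, form stays engzu.
Attach evidentiality witnessed iw- → iwengzu.
voice = passive: zero marking, form stays iwengzu.
Apply vowel harmony: iwengzu → uwangzu.
Vowel deletion: no change.

uwangzu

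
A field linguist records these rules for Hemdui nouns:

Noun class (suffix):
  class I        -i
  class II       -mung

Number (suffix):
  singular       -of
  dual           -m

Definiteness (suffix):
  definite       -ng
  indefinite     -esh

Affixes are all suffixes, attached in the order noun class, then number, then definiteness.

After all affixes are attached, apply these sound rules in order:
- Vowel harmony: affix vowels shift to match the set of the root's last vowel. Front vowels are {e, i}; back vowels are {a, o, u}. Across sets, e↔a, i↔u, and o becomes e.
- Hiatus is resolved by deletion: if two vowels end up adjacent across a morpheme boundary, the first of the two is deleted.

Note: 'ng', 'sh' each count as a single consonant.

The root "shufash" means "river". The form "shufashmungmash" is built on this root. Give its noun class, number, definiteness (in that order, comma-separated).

class II, dual, indefinite

Segment: shufash-mung-m-esh.
noun class: -mung → class II.
number: -m → dual.
definiteness: -esh → indefinite.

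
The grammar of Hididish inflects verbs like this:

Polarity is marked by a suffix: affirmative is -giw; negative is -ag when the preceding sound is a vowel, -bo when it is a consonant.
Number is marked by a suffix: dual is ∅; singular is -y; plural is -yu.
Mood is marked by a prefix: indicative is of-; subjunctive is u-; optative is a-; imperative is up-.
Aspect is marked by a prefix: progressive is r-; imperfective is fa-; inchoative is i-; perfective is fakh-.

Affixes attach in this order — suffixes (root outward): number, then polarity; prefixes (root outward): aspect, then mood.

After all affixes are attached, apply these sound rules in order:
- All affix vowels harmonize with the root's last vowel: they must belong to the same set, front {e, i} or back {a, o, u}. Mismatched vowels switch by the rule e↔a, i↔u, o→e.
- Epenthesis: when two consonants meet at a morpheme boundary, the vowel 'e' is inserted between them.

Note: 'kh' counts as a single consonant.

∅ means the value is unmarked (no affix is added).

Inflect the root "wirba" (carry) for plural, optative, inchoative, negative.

Attach aspect inchoative i- → iwirba.
Attach number plural -yu → iwirbayu.
Attach polarity negative -ag (after vowel 'u') → iwirbayuag.
Attach mood optative a- → aiwirbayuag.
Apply vowel harmony: aiwirbayuag → auwirbayuag.
Epenthesis: no change.

auwirbayuag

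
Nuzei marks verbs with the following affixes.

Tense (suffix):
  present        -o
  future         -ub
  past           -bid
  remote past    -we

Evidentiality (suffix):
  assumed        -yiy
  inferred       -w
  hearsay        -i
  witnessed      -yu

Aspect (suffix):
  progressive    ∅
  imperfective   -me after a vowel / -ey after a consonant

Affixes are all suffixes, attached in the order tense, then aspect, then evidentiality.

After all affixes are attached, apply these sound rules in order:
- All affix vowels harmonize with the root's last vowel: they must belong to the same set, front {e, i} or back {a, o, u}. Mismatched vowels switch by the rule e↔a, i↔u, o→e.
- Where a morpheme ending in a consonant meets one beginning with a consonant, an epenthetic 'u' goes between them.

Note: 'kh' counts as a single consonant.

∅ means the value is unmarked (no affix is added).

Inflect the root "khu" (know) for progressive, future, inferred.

Attach tense future -ub → khuub.
aspect = progressive: zero marking, form stays khuub.
Attach evidentiality inferred -w → khuubw.
Vowel harmony: no change.
Apply epenthesis: khuubw → khuubuw.

khuubuw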